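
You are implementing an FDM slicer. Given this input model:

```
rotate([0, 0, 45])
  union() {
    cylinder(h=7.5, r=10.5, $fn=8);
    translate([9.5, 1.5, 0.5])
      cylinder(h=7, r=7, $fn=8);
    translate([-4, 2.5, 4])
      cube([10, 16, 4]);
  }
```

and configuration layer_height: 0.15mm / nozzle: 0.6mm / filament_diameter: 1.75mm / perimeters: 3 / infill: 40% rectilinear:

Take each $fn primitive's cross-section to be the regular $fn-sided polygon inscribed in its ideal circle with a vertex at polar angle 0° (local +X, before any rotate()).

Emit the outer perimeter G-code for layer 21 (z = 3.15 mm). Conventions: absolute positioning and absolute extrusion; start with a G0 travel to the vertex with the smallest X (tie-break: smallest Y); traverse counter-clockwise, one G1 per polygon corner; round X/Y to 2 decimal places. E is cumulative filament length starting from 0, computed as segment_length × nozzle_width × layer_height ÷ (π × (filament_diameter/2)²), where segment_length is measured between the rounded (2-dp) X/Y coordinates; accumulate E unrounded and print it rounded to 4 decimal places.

At z = 3.15 mm: the cylinder: section is a regular 8-gon, circumradius r=10.5; the r=7 cylinder at (9.5, 1.5) contributes a regular 8-gon of circumradius 7; the cube at (-4, 2.5) is absent (z outside [4, 8]); Merging all regions: the regions partially overlap (shared area 63.46 mm²), so overlapping operands fuse into one piece — 1 connected region; (whole slice rotated 45° about Z — lengths, areas and connectivity unchanged). The outline is a single polygon with 13 vertices. Extrusion per mm of travel: 0.6 × 0.15 / (π × 0.875²) = 0.037418. Accumulating E over each segment gives final E = 2.8302.

G0 X-10.50 Y0.00 Z3.15
G1 X-7.42 Y-7.42 E0.3006
G1 X0.00 Y-10.50 E0.6012
G1 X7.42 Y-7.42 E0.9018
G1 X10.50 Y0.00 E1.2024
G1 X9.52 Y2.38 E1.2987
G1 X10.61 Y2.83 E1.3429
G1 X12.66 Y7.78 E1.5433
G1 X10.61 Y12.73 E1.7438
G1 X5.66 Y14.78 E1.9443
G1 X0.71 Y12.73 E2.1448
G1 X-0.26 Y10.39 E2.2395
G1 X-7.42 Y7.42 E2.5296
G1 X-10.50 Y0.00 E2.8302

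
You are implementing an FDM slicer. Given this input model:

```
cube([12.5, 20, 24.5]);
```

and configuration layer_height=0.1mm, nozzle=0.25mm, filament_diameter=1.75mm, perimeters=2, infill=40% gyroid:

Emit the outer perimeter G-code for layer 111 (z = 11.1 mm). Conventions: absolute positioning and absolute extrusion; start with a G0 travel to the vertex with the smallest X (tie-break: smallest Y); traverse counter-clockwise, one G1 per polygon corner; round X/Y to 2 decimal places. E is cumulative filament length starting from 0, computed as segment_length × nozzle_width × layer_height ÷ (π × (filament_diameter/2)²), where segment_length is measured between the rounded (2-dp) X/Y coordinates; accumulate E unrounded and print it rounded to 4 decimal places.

At z = 11.1 mm: the 12.5×20 cube contributes its full rectangle. The outline is a single polygon with 4 vertices. Extrusion per mm of travel: 0.25 × 0.1 / (π × 0.875²) = 0.010394. Accumulating E over each segment gives final E = 0.6756.

G0 X0.00 Y0.00 Z11.10
G1 X12.50 Y0.00 E0.1299
G1 X12.50 Y20.00 E0.3378
G1 X0.00 Y20.00 E0.4677
G1 X0.00 Y0.00 E0.6756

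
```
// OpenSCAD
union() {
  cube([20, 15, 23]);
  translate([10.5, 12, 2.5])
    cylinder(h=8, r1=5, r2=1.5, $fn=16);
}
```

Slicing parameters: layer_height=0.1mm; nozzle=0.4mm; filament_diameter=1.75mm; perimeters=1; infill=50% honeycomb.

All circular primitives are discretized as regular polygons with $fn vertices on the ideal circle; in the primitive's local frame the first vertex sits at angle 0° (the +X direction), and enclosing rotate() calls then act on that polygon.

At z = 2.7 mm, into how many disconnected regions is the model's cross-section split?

1

At z = 2.7 mm: the 20×15 cube contributes its full rectangle; the cone at (10.5, 12) (r1=5→r2=1.5) has section circumradius 4.912 here — a regular 16-gon; Combining (union): the regions partially overlap (shared area 64.04 mm²), so overlapping operands fuse into one piece — 1 connected region. The result has 1 disconnected region.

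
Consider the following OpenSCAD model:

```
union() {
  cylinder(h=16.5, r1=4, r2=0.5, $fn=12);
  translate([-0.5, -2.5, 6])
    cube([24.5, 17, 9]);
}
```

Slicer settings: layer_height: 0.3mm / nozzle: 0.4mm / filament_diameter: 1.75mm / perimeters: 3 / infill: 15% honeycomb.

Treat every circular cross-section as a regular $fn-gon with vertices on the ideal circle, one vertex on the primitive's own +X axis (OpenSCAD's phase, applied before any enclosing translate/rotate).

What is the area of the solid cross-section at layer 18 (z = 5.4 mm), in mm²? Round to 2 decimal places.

At z = 5.4 mm: the cone contributes a regular 12-gon of circumradius 2.855 (interpolated between r1=4 and r2=0.5 at t=0.327) (area = (12/2)·2.855²·sin(360°/12) = 24.45 mm²); the cube at (-0.5, -2.5) does not reach this height (z outside [6, 15]); Combining (union): only the cone is present, so the union is just that shape — area = 24.45 mm². Overall, the cross-section is a single solid region. Net area = 24.45 mm².

24.45 mm²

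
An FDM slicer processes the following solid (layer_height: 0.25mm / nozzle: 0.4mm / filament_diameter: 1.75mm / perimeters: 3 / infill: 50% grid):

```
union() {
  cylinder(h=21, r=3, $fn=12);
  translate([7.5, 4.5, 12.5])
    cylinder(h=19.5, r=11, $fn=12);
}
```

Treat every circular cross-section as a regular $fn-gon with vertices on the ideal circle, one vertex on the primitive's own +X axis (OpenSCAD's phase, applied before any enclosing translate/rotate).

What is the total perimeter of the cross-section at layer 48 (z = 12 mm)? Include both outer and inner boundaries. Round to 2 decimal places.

18.63 mm

At z = 12 mm: the r=3 cylinder gives a regular 12-gon of circumradius 3 (constant along its height) (perimeter = 2·12·3.000·sin(180°/12) = 18.63 mm); the cylinder at (7.5, 4.5) is absent (z outside [12.5, 32]); Combining (union): only the r=3 cylinder is present, so the union is just that shape — boundary = 18.63 mm. Overall, the cross-section is a single solid region. Total boundary length (outer) = 18.63 mm.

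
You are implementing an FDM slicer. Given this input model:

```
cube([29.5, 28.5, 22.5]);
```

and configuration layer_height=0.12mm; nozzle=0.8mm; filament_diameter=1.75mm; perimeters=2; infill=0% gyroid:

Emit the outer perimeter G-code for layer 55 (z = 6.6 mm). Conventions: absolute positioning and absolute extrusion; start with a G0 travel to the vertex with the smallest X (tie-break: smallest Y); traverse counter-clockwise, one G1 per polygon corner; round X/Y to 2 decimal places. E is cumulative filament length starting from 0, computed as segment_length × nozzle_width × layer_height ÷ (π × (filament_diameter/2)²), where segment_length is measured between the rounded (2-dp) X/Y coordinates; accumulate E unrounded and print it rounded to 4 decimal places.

G0 X0.00 Y0.00 Z6.60
G1 X29.50 Y0.00 E1.1774
G1 X29.50 Y28.50 E2.3149
G1 X0.00 Y28.50 E3.4923
G1 X0.00 Y0.00 E4.6298

At z = 6.6 mm: the cube (footprint 29.5×28.5) is included at this height. The outline is a single polygon with 4 vertices. Extrusion per mm of travel: 0.8 × 0.12 / (π × 0.875²) = 0.039912. Accumulating E over each segment gives final E = 4.6298.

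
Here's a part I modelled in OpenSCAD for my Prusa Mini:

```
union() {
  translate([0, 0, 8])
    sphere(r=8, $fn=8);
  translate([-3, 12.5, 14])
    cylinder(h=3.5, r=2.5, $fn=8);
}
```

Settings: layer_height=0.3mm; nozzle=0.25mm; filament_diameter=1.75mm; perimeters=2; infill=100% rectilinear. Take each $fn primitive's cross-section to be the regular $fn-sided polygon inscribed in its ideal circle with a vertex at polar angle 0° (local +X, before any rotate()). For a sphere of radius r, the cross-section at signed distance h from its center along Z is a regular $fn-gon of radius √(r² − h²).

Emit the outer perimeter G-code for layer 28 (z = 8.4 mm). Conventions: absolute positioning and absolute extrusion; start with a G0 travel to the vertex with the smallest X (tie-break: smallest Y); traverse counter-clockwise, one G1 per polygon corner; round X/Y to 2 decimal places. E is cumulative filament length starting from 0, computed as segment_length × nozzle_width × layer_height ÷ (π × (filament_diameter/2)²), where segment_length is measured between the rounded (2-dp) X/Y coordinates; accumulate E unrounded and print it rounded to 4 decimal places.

G0 X-7.99 Y0.00 Z8.40
G1 X-5.65 Y-5.65 E0.1907
G1 X0.00 Y-7.99 E0.3814
G1 X5.65 Y-5.65 E0.5721
G1 X7.99 Y0.00 E0.7627
G1 X5.65 Y5.65 E0.9534
G1 X0.00 Y7.99 E1.1441
G1 X-5.65 Y5.65 E1.3348
G1 X-7.99 Y0.00 E1.5255

At z = 8.4 mm: the sphere: section is a regular 8-gon, circumradius = √(r²−h²) = √(8²−0.4²) = 7.990; the cylinder at (-3, 12.5) does not reach this height (z outside [14, 17.5]); Merging all regions: only the r=8 sphere is present, so the union is just that shape — 1 connected region. The outline is a single polygon with 8 vertices. Extrusion per mm of travel: 0.25 × 0.3 / (π × 0.875²) = 0.031181. Accumulating E over each segment gives final E = 1.5255.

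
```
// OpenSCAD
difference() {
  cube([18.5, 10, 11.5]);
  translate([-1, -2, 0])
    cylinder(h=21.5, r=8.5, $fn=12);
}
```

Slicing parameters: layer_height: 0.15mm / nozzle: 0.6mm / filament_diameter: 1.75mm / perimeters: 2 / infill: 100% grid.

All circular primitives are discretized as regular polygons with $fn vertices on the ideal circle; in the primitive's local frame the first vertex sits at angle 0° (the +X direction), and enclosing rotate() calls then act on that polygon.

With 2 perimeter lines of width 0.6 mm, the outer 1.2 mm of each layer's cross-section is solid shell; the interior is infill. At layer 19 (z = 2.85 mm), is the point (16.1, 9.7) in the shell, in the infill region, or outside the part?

At z = 2.85 mm: the 18.5×10 cube contributes its full rectangle; the r=8.5 cylinder at (-1, -2) gives a regular 12-gon of circumradius 8.5 (constant along its height); Taking the first minus the rest: starting from the 18.5×10 cube, the r=8.5 cylinder at (-1, -2) partially overlaps it — only the 31.36 mm² overlap (of its 216.75 mm²) is removed, clipping the outline — 1 connected region. Overall, the cross-section is a single solid region. The nearest boundary edge runs (0.00, 10.00)→(18.50, 10.00); distance from the point to it = 0.30 mm. The point is inside the cross-section, 0.30 mm from the nearest boundary — within the 1.2 mm shell band (2 × 0.6).

shell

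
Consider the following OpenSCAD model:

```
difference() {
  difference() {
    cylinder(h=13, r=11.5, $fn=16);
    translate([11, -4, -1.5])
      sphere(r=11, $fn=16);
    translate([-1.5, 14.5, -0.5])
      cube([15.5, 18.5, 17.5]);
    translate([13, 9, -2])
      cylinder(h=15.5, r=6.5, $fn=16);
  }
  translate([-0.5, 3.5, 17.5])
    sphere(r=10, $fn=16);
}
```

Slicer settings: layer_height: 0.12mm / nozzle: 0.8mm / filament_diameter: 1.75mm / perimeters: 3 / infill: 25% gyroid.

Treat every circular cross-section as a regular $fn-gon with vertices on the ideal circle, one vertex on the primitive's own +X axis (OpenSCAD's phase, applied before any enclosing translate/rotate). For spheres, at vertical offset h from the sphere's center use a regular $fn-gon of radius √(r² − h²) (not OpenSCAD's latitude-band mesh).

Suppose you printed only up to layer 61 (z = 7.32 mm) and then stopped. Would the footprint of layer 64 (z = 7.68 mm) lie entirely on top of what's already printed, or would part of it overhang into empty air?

part overhangs

Compare the two slices. At z = 7.32: the cylinder: section is a regular 16-gon, circumradius r=11.5 (area = (16/2)·11.500²·sin(360°/16) = 404.88 mm²); the r=11 sphere at (11, -4) contributes a regular 16-gon of circumradius √(11²−8.82²) = 6.573 (area = (16/2)·6.573²·sin(360°/16) = 132.28 mm²); the cube at (-1.5, 14.5) is present — its section is the full 15.5×18.5 rectangle (area 286.75 mm²); the r=6.5 cylinder at (13, 9) gives a regular 16-gon of circumradius 6.5 (constant along its height) (area = (16/2)·6.500²·sin(360°/16) = 129.35 mm²); Taking the first minus the rest: starting from the r=11.5 cylinder (404.88 mm²), the r=11 sphere at (11, -4) partially overlaps it — only the 53.75 mm² overlap (of its 132.28 mm²) is removed, clipping the outline; the 15.5×18.5 cube at (-1.5, 14.5) misses the remaining region (no effect); the r=6.5 cylinder at (13, 9) partially overlaps it — only the 10.32 mm² overlap (of its 129.35 mm²) is removed, clipping the outline — area = 340.81 mm²; the sphere at (-0.5, 3.5) is absent (|z−center|=10.180 > r=10); After the difference (first − rest): none of the subtracted shapes is present at this height, so the result so far is unchanged — area = 340.81 mm². At z = 7.68: the r=11.5 cylinder contributes a regular 16-gon of circumradius 11.5 (area = (16/2)·11.500²·sin(360°/16) = 404.88 mm²); the r=11 sphere at (11, -4) slices to a regular 16-gon of circumradius 6.060 (√(r²−h²) with h=9.18 from center) (area = (16/2)·6.060²·sin(360°/16) = 112.44 mm²); the 15.5×18.5 cube at (-1.5, 14.5) contributes its full rectangle (area 286.75 mm²); the r=6.5 cylinder at (13, 9) gives a regular 16-gon of circumradius 6.5 (constant along its height) (area = (16/2)·6.500²·sin(360°/16) = 129.35 mm²); Taking the first minus the rest: starting from the r=11.5 cylinder (404.88 mm²), the r=11 sphere at (11, -4) partially overlaps it — only the 45.95 mm² overlap (of its 112.44 mm²) is removed, clipping the outline; the 15.5×18.5 cube at (-1.5, 14.5) misses the remaining region (no effect); the r=6.5 cylinder at (13, 9) partially overlaps it — only the 10.32 mm² overlap (of its 129.35 mm²) is removed, clipping the outline — area = 348.60 mm²; the r=10 sphere at (-0.5, 3.5) contributes a regular 16-gon of circumradius √(10²−9.82²) = 1.889 (area = (16/2)·1.889²·sin(360°/16) = 10.92 mm²); After the difference (first − rest): starting from that combined region (348.60 mm²), the r=10 sphere at (-0.5, 3.5) lies wholly inside it (removes its full 10.92 mm² and its 11.79 mm outline becomes a hole wall) — area = 337.68 mm². Checking containment: at z = 7.68 the cross-section extends beyond the z = 7.32 cross-section by about 7.79 mm².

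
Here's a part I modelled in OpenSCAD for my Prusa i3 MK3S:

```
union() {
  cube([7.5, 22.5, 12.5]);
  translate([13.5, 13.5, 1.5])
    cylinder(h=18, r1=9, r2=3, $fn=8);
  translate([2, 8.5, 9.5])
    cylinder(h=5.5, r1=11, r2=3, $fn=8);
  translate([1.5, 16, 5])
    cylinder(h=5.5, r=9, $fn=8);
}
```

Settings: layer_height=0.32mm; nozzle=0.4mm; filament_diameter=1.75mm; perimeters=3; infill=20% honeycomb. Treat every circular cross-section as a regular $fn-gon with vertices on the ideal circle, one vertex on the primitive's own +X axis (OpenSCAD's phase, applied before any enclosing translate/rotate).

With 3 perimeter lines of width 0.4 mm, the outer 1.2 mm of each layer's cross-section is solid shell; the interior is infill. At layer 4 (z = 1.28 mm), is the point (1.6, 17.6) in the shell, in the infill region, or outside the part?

infill

At z = 1.28 mm: the cube is present — its section is the full 7.5×22.5 rectangle; the cone at (13.5, 13.5) is absent (z outside [1.5, 19.5]); the cone at (2, 8.5) is absent (z outside [9.5, 15]); the cylinder at (1.5, 16) does not reach this height (z outside [5, 10.5]); Combining (union): only the 7.5×22.5 cube is present, so the union is just that shape — 1 connected region. Overall, the cross-section is a single solid region. The nearest boundary edge runs (0.00, 22.50)→(0.00, 0.00); distance from the point to it = 1.60 mm. The point is inside the cross-section and 1.60 mm from the nearest boundary — more than the 1.2 mm shell width (3 × 0.4), so it's in the infill interior.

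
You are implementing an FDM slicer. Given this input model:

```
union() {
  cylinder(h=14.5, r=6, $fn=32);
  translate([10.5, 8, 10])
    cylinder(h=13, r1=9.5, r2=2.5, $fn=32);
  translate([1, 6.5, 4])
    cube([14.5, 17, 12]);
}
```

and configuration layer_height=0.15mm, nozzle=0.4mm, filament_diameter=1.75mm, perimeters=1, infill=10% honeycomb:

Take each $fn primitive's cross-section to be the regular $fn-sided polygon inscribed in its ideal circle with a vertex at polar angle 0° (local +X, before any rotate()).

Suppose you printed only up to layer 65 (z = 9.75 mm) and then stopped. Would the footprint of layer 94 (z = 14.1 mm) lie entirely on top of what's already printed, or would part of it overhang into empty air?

Compare the two slices. At z = 9.75: the r=6 cylinder contributes a regular 32-gon of circumradius 6 (area = (32/2)·6.000²·sin(360°/32) = 112.37 mm²); the cone at (10.5, 8) does not reach this height (z outside [10, 23]); the 14.5×17 cube at (1, 6.5) contributes its full rectangle (area 246.50 mm²); Combining (union): the 2 present regions are separate (no shared area or edge), so areas and boundary lengths simply add and each stays a separate island — area = 358.87 mm². At z = 14.1: the r=6 cylinder contributes a regular 32-gon of circumradius 6 (area = (32/2)·6.000²·sin(360°/32) = 112.37 mm²); the cone at (10.5, 8): at t=0.315 of its height the radius interpolates to r₁+(r₂−r₁)t = 7.292, giving a regular 32-gon of that circumradius (area = (32/2)·7.292²·sin(360°/32) = 165.99 mm²); the cube at (1, 6.5) (footprint 14.5×17) is included at this height (area 246.50 mm²); Taking the union: the regions partially overlap — summed areas 524.86 mm² minus the doubly-counted overlap 93.09 mm² gives 431.78 mm² — area = 431.78 mm². Checking containment: at z = 14.1 the cross-section extends beyond the z = 9.75 cross-section by about 72.90 mm².

part overhangs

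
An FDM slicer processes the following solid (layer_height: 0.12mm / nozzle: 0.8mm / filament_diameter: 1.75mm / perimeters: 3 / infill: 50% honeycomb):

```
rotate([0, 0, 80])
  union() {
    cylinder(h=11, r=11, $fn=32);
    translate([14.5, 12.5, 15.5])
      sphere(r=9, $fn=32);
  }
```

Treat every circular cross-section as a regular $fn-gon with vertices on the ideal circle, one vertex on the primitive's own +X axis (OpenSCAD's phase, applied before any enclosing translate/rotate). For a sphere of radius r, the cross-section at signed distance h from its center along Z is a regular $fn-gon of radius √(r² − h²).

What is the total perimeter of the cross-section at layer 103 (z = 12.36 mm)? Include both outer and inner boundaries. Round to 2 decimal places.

52.91 mm

At z = 12.36 mm: the cylinder does not reach this height (z outside [0, 11]); the r=9 sphere at (14.5, 12.5) contributes a regular 32-gon of circumradius √(9²−3.14²) = 8.434 (perimeter = 2·32·8.434·sin(180°/32) = 52.91 mm); Combining (union): only the r=9 sphere at (14.5, 12.5) is present, so the union is just that shape — boundary = 52.91 mm; (rotated 80° about Z; rotation is an isometry so areas/perimeters/island counts are preserved). Overall, the cross-section is a single solid region. Total boundary length (outer) = 52.91 mm.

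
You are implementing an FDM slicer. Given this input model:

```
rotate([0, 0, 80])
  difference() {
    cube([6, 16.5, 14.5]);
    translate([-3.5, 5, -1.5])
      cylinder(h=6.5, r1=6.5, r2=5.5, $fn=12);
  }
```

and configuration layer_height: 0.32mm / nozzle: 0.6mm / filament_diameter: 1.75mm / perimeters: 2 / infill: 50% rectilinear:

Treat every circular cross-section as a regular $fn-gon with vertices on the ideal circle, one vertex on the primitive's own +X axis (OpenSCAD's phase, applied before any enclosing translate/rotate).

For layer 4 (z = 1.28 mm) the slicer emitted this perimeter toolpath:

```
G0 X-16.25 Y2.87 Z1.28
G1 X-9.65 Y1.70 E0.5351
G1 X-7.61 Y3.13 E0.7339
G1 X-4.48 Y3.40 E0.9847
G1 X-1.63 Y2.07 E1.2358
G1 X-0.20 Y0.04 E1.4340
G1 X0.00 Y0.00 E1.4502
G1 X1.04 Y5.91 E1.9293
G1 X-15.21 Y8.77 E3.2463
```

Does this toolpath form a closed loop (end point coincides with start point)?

no

Start point (G0): (-16.25, 2.87). End point (last G1): the path does not return to the start — open.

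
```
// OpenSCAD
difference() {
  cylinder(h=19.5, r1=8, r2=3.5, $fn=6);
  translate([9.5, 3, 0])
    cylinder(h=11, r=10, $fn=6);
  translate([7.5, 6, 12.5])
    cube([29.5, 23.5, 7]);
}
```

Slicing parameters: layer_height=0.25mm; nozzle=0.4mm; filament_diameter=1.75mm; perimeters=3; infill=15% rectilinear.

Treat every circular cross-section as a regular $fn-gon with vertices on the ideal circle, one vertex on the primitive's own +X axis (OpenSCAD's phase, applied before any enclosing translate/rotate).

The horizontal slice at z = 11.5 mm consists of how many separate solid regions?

At z = 11.5 mm: the cone: at t=0.590 of its height the radius interpolates to r₁+(r₂−r₁)t = 5.346, giving a regular 6-gon of that circumradius; the cylinder at (9.5, 3) is absent (z outside [0, 11]); the cube at (7.5, 6) does not reach this height (z outside [12.5, 19.5]); After the difference (first − rest): none of the subtracted shapes is present at this height, so the cone is unchanged — 1 connected region. The result has 1 disconnected region.

1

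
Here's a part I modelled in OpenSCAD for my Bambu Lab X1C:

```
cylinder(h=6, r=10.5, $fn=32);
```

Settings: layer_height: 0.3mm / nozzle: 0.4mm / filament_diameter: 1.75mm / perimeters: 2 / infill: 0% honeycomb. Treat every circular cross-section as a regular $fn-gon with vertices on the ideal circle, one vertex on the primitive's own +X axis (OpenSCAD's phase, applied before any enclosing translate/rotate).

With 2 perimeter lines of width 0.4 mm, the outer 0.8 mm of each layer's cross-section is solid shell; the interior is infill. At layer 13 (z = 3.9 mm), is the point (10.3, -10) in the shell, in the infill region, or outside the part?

At z = 3.9 mm: the r=10.5 cylinder contributes a regular 32-gon of circumradius 10.5. Overall, the cross-section is a single solid region. The nearest boundary edge runs (5.83, -8.73)→(7.42, -7.42); distance from the point to it = 3.86 mm. The point is not inside any of the regions above, so it lies outside the cross-section (3.86 mm from the nearest boundary).

outside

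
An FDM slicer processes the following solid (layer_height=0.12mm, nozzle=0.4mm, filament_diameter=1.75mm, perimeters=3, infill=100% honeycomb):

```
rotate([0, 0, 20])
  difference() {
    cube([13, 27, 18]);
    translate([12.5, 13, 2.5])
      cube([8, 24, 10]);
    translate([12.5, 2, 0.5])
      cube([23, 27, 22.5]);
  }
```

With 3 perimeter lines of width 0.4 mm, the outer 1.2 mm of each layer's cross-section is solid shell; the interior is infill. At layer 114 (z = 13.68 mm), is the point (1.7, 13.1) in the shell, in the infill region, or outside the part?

At z = 13.68 mm: the cube (footprint 13×27) is included at this height; the cube at (12.5, 13) is not intersected at this z (z outside [2.5, 12.5]); the cube at (12.5, 2) is present — its section is the full 23×27 rectangle; After the difference (first − rest): starting from the 13×27 cube, the 23×27 cube at (12.5, 2) partially overlaps it — only the 12.50 mm² overlap (of its 621.00 mm²) is removed, clipping the outline — 1 connected region; (rotated 20° about Z; rotation is an isometry so areas/perimeters/island counts are preserved). Overall, the cross-section is a single solid region. Undo the 20° rotation: the query point maps to (6.078, 11.729) in the un-rotated model frame. The nearest boundary edge runs (0.00, 0.00)→(0.00, 27.00); distance from the point to it = 6.08 mm. The point is inside the cross-section and 6.08 mm from the nearest boundary — more than the 1.2 mm shell width (3 × 0.4), so it's in the infill interior.

infill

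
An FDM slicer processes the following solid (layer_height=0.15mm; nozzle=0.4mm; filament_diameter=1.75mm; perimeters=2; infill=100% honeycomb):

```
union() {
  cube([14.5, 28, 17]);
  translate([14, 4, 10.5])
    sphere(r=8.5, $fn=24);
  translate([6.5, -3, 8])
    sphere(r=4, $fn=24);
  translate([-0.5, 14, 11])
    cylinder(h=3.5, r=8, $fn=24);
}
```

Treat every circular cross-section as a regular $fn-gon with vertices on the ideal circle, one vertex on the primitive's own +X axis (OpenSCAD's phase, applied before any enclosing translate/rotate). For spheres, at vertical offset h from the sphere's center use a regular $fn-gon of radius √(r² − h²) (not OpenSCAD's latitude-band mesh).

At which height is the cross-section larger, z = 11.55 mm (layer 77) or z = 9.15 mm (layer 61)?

Layer 77 (z = 11.55): the cube (footprint 14.5×28) is included at this height (area 406.00 mm²); the r=8.5 sphere at (14, 4) contributes a regular 24-gon of circumradius √(8.5²−1.05²) = 8.435 (area = (24/2)·8.435²·sin(360°/24) = 220.97 mm²); the r=4 sphere at (6.5, -3) contributes a regular 24-gon of circumradius √(4²−3.55²) = 1.843 (area = (24/2)·1.843²·sin(360°/24) = 10.55 mm²); the r=8 cylinder at (-0.5, 14) gives a regular 24-gon of circumradius 8 (constant along its height) (area = (24/2)·8.000²·sin(360°/24) = 198.77 mm²); Taking the union: the regions partially overlap — summed areas 836.30 mm² minus the doubly-counted overlap 185.08 mm² gives 651.21 mm² — area = 651.21 mm². So its area = 651.21 mm². Layer 61 (z = 9.15): the cube (footprint 14.5×28) is included at this height (area 406.00 mm²); the sphere at (14, 4): section is a regular 24-gon, circumradius = √(r²−h²) = √(8.5²−1.35²) = 8.392 (area = (24/2)·8.392²·sin(360°/24) = 218.74 mm²); the sphere at (6.5, -3): section is a regular 24-gon, circumradius = √(r²−h²) = √(4²−1.15²) = 3.831 (area = (24/2)·3.831²·sin(360°/24) = 45.59 mm²); the cylinder at (-0.5, 14) is absent (z outside [11, 14.5]); Combining (union): the regions partially overlap — summed areas 670.32 mm² minus the doubly-counted overlap 101.82 mm² gives 568.50 mm² — area = 568.50 mm². So its area = 568.50 mm². Layer 77 is larger (651.21 vs 568.50 mm²).

layer 77 (z = 11.55 mm)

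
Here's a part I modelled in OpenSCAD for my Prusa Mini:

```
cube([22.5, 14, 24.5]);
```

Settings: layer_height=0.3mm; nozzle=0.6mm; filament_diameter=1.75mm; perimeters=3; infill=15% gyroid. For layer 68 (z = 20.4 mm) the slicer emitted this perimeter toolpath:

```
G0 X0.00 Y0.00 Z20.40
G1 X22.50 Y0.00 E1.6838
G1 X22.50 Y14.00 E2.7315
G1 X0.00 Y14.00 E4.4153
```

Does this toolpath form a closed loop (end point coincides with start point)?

no

Start point (G0): (0.00, 0.00). End point (last G1): the path does not return to the start — open.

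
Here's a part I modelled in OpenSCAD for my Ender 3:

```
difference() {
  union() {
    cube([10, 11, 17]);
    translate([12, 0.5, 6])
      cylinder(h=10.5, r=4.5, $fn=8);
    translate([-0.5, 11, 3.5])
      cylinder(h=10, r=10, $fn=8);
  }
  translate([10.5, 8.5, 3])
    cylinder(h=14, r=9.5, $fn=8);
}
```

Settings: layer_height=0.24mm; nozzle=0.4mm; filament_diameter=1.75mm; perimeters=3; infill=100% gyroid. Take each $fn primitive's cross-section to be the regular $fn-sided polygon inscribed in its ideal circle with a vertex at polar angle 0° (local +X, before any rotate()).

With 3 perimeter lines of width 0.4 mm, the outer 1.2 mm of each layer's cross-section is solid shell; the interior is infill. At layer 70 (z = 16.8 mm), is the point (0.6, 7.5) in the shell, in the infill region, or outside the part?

shell

At z = 16.8 mm: the cube (footprint 10×11) is included at this height; the cylinder at (12, 0.5) does not reach this height (z outside [6, 16.5]); the cylinder at (-0.5, 11) does not reach this height (z outside [3.5, 13.5]); Merging all regions: only the 10×11 cube is present, so the union is just that shape — 1 connected region; the r=9.5 cylinder at (10.5, 8.5) gives a regular 8-gon of circumradius 9.5 (constant along its height); After the difference (first − rest): starting from the result so far, the r=9.5 cylinder at (10.5, 8.5) partially overlaps it — only the 79.56 mm² overlap (of its 255.27 mm²) is removed, clipping the outline — 1 connected region. Overall, the cross-section is a single solid region. The nearest boundary edge runs (0.00, 0.00)→(0.00, 11.00); distance from the point to it = 0.60 mm. The point is inside the cross-section, 0.60 mm from the nearest boundary — within the 1.2 mm shell band (3 × 0.4).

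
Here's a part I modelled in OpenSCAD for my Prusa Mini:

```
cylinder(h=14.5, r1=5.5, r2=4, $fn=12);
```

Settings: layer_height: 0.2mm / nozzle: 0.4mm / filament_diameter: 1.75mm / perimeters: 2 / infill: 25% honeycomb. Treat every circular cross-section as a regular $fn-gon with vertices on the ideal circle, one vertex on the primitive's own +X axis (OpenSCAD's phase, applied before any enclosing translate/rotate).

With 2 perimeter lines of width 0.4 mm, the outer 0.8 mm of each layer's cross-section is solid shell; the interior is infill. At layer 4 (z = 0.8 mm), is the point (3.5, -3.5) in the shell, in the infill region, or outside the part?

At z = 0.8 mm: the cone (r1=5.5→r2=4) has section circumradius 5.417 here — a regular 12-gon. Overall, the cross-section is a single solid region. The nearest boundary edge runs (2.71, -4.69)→(4.69, -2.71); distance from the point to it = 0.28 mm. The point is inside the cross-section, 0.28 mm from the nearest boundary — within the 0.8 mm shell band (2 × 0.4).

shell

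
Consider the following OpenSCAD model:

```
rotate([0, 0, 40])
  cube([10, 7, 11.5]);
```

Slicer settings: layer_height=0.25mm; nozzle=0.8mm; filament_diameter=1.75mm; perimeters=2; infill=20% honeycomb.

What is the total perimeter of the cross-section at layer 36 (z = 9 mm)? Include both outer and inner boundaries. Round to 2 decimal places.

At z = 9 mm: the cube is present — its section is the full 10×7 rectangle (perimeter 34.00 mm); (rotated 40° about Z; rotation is an isometry so areas/perimeters/island counts are preserved). Overall, the cross-section is a single solid region. Total boundary length (outer) = 34.00 mm.

34.00 mm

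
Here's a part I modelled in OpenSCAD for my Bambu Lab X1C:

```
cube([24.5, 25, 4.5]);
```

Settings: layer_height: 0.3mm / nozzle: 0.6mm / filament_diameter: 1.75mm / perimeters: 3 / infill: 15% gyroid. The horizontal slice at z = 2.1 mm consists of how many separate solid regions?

At z = 2.1 mm: the cube is present — its section is the full 24.5×25 rectangle. The result has 1 disconnected region.

1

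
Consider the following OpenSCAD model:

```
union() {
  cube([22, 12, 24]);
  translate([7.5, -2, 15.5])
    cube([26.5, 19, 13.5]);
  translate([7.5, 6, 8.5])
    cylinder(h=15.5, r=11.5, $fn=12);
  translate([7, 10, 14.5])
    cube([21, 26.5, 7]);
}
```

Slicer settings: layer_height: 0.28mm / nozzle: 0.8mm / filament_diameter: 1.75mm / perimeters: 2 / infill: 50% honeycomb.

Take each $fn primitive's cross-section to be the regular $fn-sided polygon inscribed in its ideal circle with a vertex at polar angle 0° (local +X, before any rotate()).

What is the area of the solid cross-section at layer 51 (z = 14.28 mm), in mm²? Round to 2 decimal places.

At z = 14.28 mm: the cube is present — its section is the full 22×12 rectangle (area 264.00 mm²); the cube at (7.5, -2) is absent (z outside [15.5, 29]); the r=11.5 cylinder at (7.5, 6) contributes a regular 12-gon of circumradius 11.5 (area = (12/2)·11.500²·sin(360°/12) = 396.75 mm²); the cube at (7, 10) is absent (z outside [14.5, 21.5]); Combining (union): the regions partially overlap — summed areas 660.75 mm² minus the doubly-counted overlap 218.31 mm² gives 442.44 mm² — area = 442.44 mm². Overall, the cross-section is a single solid region. Net area = 442.44 mm².

442.44 mm²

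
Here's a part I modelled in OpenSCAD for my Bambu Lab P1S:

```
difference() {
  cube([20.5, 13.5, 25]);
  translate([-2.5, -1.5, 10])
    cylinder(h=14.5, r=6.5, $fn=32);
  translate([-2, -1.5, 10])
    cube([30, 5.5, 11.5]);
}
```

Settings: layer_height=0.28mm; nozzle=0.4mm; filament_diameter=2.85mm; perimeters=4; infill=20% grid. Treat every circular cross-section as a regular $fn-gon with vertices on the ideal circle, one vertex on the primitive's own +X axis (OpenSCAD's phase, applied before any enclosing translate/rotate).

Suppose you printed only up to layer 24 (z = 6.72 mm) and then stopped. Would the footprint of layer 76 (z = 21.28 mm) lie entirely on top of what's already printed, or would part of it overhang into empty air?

entirely on top

Compare the two slices. At z = 6.72: the cube is present — its section is the full 20.5×13.5 rectangle (area 276.75 mm²); the cylinder at (-2.5, -1.5) is not intersected at this z (z outside [10, 24.5]); the cube at (-2, -1.5) does not reach this height (z outside [10, 21.5]); Subtracting the remaining from the first: none of the subtracted shapes is present at this height, so the 20.5×13.5 cube is unchanged — area = 276.75 mm². At z = 21.28: the cube is present — its section is the full 20.5×13.5 rectangle (area 276.75 mm²); the cylinder at (-2.5, -1.5): section is a regular 32-gon, circumradius r=6.5 (area = (32/2)·6.500²·sin(360°/32) = 131.88 mm²); the cube at (-2, -1.5) (footprint 30×5.5) is included at this height (area 165.00 mm²); After the difference (first − rest): starting from the 20.5×13.5 cube (276.75 mm²), the r=6.5 cylinder at (-2.5, -1.5) partially overlaps it — only the 11.30 mm² overlap (of its 131.88 mm²) is removed, clipping the outline; the 30×5.5 cube at (-2, -1.5) partially overlaps it — only the 70.93 mm² overlap (of its 165.00 mm²) is removed, clipping the outline — area = 194.52 mm². Checking containment: the cross-section at z = 21.28 is a subset of the cross-section at z = 6.72.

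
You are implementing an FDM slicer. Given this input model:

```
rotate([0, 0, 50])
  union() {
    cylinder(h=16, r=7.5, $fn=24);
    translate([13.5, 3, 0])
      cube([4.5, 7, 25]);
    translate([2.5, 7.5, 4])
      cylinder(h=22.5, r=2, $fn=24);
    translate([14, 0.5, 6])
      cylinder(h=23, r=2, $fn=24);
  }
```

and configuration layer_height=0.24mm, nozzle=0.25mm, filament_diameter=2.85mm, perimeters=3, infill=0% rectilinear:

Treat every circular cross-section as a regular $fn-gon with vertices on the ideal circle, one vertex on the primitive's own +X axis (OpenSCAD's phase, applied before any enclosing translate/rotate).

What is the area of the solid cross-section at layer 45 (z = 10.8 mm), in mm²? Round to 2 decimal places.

At z = 10.8 mm: the r=7.5 cylinder contributes a regular 24-gon of circumradius 7.5 (area = (24/2)·7.500²·sin(360°/24) = 174.70 mm²); the cube at (13.5, 3) is present — its section is the full 4.5×7 rectangle (area 31.50 mm²); the cylinder at (2.5, 7.5): section is a regular 24-gon, circumradius r=2 (area = (24/2)·2.000²·sin(360°/24) = 12.42 mm²); the r=2 cylinder at (14, 0.5) contributes a regular 24-gon of circumradius 2 (area = (24/2)·2.000²·sin(360°/24) = 12.42 mm²); Combining (union): the regions partially overlap — summed areas 231.05 mm² minus the doubly-counted overlap 4.13 mm² gives 226.92 mm² — area = 226.92 mm²; (whole slice rotated 50° about Z — lengths, areas and connectivity unchanged). Overall, the cross-section has 3 separate islands. Net area = 226.92 mm².

226.92 mm²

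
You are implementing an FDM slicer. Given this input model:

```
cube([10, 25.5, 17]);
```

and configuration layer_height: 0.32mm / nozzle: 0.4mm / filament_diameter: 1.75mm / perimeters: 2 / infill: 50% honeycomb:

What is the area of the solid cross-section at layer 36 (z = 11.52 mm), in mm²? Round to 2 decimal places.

At z = 11.52 mm: the 10×25.5 cube contributes its full rectangle (area 255.00 mm²). Overall, the cross-section is a single solid region. Net area = 255.00 mm².

255.00 mm²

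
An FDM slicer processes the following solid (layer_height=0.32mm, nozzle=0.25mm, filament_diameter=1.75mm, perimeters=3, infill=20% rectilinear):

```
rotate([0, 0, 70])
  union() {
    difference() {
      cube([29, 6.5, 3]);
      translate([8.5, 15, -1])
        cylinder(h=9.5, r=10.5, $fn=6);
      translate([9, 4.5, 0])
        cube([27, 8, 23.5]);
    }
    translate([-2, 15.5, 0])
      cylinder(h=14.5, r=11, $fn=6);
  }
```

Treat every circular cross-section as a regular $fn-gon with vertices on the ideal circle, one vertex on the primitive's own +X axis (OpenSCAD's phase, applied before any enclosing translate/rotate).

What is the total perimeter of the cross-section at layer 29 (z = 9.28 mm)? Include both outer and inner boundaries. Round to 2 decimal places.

66.00 mm

At z = 9.28 mm: the cube is not intersected at this z (z outside [0, 3]); the cylinder at (8.5, 15) does not reach this height (z outside [-1, 8.5]); the cube at (9, 4.5) (footprint 27×8) is included at this height (perimeter 70.00 mm); Subtracting the remaining from the first: the first operand is absent here, so nothing remains; the r=11 cylinder at (-2, 15.5) contributes a regular 6-gon of circumradius 11 (perimeter = 2·6·11.000·sin(180°/6) = 66.00 mm); Combining (union): only the r=11 cylinder at (-2, 15.5) is present, so the union is just that shape — boundary = 66.00 mm; (rotated 70° about Z; rotation is an isometry so areas/perimeters/island counts are preserved). Overall, the cross-section is a single solid region. Total boundary length (outer) = 66.00 mm.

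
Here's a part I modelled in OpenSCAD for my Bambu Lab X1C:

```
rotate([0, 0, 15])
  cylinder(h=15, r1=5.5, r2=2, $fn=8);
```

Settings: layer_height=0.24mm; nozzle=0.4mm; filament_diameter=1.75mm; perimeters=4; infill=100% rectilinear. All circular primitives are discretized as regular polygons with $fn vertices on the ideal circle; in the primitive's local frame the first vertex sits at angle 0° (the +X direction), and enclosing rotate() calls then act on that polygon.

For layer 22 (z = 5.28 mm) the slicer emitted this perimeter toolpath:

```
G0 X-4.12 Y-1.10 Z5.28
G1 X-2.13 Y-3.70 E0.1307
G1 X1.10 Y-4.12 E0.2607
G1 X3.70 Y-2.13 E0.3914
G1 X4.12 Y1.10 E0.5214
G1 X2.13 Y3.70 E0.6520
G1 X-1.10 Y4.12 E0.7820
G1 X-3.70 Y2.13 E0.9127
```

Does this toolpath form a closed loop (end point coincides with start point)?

no

Start point (G0): (-4.12, -1.10). End point (last G1): the path does not return to the start — open.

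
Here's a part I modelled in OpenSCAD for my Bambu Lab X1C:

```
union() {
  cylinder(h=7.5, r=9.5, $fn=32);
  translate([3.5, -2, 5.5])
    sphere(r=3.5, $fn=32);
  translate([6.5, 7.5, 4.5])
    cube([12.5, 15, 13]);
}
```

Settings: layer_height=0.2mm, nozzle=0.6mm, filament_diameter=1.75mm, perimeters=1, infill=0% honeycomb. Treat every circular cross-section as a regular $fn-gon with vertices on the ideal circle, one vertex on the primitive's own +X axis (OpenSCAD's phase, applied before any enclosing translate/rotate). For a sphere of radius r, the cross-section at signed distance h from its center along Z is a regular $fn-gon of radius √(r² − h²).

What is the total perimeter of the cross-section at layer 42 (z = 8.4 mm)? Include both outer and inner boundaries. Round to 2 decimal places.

At z = 8.4 mm: the cylinder does not reach this height (z outside [0, 7.5]); the r=3.5 sphere at (3.5, -2) slices to a regular 32-gon of circumradius 1.960 (√(r²−h²) with h=2.9 from center) (perimeter = 2·32·1.960·sin(180°/32) = 12.29 mm); the cube at (6.5, 7.5) is present — its section is the full 12.5×15 rectangle (perimeter 55.00 mm); Taking the union: the 2 present regions are separate (no shared area or edge), so areas and boundary lengths simply add and each stays a separate island — boundary = 67.29 mm. Overall, the cross-section has 2 separate islands. Total boundary length (outer) = 67.29 mm.

67.29 mm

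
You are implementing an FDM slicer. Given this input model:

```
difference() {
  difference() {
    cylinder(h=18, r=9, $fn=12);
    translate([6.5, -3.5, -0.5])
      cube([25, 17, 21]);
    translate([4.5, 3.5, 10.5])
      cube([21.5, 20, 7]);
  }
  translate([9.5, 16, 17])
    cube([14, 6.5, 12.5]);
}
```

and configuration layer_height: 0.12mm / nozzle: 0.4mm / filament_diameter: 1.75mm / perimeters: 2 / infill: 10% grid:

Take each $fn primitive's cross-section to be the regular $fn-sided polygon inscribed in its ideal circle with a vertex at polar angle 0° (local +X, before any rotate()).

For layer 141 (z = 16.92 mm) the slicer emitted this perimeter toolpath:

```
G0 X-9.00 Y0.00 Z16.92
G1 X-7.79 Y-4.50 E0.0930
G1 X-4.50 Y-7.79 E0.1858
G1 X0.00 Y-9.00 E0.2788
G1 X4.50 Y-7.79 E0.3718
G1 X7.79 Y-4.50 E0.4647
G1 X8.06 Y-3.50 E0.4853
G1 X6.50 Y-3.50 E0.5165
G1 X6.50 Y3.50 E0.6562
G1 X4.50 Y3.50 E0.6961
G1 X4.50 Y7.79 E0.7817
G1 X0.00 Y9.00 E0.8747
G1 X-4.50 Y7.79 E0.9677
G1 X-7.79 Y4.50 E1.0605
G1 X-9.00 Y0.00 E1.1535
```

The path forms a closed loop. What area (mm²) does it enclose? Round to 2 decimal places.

Apply the shoelace formula to the sequence of (X, Y) vertices; enclosed area = 219.83 mm².

219.83 mm²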